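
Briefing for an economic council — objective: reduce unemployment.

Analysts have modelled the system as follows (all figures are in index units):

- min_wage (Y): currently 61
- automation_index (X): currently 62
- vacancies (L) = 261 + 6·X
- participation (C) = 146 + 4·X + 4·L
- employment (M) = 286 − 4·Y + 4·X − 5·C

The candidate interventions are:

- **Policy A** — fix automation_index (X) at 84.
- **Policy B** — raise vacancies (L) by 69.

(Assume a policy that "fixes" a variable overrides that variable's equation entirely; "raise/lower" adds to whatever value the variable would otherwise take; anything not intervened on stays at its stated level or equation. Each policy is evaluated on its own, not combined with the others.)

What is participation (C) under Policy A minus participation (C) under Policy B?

340

Policy A (X := 84):
  X = 84
  L = 261 + 6·84 = 765
  C = 146 + 4·84 + 4·765 = 3542
Policy B (L + 69):
  X = 62
  L = 261 + 6·62 (+69 from intervention) = 702
  C = 146 + 4·62 + 4·702 = 3202
C: 3542 − 3202 = 340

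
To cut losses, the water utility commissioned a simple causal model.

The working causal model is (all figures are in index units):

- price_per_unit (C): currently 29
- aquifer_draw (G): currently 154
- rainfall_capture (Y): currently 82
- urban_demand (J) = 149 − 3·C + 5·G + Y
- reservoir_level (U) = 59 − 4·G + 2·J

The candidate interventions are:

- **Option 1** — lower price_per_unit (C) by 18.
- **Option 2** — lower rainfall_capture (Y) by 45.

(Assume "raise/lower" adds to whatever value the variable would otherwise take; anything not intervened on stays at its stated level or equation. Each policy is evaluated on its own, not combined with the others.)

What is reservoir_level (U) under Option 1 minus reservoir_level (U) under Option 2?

Option 1 (C − 18):
  C = 29 − 18 = 11
  G = 154
  Y = 82
  J = 149 − 3·11 + 5·154 + 82 = 968
  U = 59 − 4·154 + 2·968 = 1379
Option 2 (Y − 45):
  C = 29
  G = 154
  Y = 82 − 45 = 37
  J = 149 − 3·29 + 5·154 + 37 = 869
  U = 59 − 4·154 + 2·869 = 1181
U: 1379 − 1181 = 198

198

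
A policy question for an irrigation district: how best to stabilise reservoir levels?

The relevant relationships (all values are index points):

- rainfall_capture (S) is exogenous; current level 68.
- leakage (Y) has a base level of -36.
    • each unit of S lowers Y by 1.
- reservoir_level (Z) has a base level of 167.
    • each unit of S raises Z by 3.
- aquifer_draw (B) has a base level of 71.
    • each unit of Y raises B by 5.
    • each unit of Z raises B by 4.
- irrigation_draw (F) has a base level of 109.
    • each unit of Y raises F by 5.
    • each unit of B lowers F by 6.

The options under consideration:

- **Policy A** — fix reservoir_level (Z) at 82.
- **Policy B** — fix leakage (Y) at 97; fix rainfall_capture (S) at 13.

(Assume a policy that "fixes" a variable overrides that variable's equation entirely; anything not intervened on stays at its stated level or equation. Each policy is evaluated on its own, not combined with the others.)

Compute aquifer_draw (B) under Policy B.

1380

Policy B (Y := 97, S := 13):
  S = 13
  Y = 97
  Z = 167 + 3·13 = 206
  B = 71 + 5·97 + 4·206 = 1380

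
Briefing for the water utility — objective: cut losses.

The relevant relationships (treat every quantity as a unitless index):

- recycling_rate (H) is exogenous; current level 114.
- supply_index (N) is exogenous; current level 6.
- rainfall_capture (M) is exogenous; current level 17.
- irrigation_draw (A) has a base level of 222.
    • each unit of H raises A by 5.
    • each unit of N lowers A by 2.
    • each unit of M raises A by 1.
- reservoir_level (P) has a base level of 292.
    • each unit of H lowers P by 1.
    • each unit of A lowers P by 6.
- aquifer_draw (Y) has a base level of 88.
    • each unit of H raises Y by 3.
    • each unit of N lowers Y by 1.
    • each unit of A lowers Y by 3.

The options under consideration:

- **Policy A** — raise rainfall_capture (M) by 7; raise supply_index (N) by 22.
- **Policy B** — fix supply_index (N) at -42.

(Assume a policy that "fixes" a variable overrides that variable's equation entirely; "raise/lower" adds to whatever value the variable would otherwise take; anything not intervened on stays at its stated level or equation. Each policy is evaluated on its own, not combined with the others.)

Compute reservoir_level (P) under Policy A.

Policy A (M + 7, N + 22):
  H = 114
  N = 6 + 22 = 28
  M = 17 + 7 = 24
  A = 222 + 5·114 − 2·28 + 24 = 760
  P = 292 − 114 − 6·760 = -4382

-4382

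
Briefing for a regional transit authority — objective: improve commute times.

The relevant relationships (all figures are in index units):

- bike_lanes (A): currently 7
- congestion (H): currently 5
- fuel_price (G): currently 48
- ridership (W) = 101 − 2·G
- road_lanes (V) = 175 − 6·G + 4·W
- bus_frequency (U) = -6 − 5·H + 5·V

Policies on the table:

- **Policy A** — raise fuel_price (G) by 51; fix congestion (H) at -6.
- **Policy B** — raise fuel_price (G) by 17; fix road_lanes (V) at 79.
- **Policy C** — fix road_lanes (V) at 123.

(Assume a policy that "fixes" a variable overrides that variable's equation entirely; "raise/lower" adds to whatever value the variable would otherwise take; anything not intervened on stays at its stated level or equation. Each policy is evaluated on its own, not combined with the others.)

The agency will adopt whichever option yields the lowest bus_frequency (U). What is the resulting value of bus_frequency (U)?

-4011

Policy A (G + 51, H := -6):
  H = -6
  G = 48 + 51 = 99
  W = 101 − 2·99 = -97
  V = 175 − 6·99 + 4·(-97) = -807
  U = -6 − 5·(-6) + 5·(-807) = -4011
Policy B (G + 17, V := 79):
  H = 5
  G = 48 + 17 = 65
  W = 101 − 2·65 = -29
  V = 79
  U = -6 − 5·5 + 5·79 = 364
Policy C (V := 123):
  H = 5
  G = 48
  W = 101 − 2·48 = 5
  V = 123
  U = -6 − 5·5 + 5·123 = 584
Comparing — Policy A: U=-4011, Policy B: U=364, Policy C: U=584. Lowest is -4011 (Policy A).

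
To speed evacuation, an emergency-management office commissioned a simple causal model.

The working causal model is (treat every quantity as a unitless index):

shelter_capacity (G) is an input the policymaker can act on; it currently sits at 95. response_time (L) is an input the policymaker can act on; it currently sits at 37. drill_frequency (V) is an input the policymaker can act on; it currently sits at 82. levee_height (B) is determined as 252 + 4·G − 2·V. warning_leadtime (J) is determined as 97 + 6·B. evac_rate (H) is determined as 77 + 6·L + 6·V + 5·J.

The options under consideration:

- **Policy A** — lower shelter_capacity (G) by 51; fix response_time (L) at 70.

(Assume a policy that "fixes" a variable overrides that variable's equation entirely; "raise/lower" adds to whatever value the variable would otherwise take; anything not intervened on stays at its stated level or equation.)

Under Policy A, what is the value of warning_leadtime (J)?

Policy A (G − 51, L := 70):
  G = 95 − 51 = 44
  V = 82
  B = 252 + 4·44 − 2·82 = 264
  J = 97 + 6·264 = 1681

1681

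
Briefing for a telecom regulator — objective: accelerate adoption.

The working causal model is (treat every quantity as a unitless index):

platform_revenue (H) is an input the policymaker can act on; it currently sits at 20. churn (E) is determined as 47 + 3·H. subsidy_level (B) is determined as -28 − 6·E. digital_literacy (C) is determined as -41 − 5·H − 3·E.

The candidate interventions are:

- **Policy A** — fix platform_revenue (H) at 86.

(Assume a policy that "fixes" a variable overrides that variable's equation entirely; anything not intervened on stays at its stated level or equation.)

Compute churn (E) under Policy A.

305

Policy A (H := 86):
  H = 86
  E = 47 + 3·86 = 305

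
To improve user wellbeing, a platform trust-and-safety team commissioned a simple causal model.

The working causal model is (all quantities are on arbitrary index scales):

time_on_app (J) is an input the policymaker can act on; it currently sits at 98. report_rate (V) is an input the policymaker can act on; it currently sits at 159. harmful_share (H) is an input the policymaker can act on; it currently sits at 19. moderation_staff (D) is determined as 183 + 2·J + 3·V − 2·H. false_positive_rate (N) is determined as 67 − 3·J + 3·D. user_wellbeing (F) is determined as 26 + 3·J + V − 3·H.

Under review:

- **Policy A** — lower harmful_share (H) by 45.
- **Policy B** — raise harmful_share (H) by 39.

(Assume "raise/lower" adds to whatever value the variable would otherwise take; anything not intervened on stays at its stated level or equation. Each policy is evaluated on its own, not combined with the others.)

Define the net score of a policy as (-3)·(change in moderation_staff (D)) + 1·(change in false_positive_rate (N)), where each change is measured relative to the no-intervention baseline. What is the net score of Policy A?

Baseline:
  J = 98
  V = 159
  H = 19
  D = 183 + 2·98 + 3·159 − 2·19 = 818
  N = 67 − 3·98 + 3·818 = 2227
Policy A (H − 45):
  J = 98
  V = 159
  H = 19 − 45 = -26
  D = 183 + 2·98 + 3·159 − 2·(-26) = 908
  N = 67 − 3·98 + 3·908 = 2497
ΔD = 908 − 818 = 90; ΔN = 2497 − 2227 = 270
Score = (-3)·90 + 1·270 = 0

0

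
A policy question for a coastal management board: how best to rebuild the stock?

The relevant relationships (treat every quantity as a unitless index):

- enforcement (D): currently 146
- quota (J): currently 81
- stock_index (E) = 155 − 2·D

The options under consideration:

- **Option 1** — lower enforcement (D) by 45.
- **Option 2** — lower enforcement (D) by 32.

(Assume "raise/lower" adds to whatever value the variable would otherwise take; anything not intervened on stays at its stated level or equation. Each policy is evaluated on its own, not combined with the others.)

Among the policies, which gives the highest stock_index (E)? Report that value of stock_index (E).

-47

Option 1 (D − 45):
  D = 146 − 45 = 101
  E = 155 − 2·101 = -47
Option 2 (D − 32):
  D = 146 − 32 = 114
  E = 155 − 2·114 = -73
Comparing — Option 1: E=-47, Option 2: E=-73. Highest is -47 (Option 1).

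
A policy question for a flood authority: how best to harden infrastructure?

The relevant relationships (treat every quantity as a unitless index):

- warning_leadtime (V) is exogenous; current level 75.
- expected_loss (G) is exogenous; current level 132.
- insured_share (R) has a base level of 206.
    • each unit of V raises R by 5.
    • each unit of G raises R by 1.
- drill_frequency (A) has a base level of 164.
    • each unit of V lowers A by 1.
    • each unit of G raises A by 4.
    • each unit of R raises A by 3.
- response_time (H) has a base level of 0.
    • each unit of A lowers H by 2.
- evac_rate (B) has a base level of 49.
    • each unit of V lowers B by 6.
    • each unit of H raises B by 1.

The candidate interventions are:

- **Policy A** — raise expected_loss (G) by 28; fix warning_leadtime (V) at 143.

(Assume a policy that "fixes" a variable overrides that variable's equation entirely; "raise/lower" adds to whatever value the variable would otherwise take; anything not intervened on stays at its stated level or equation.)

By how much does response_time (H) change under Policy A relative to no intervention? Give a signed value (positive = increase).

Baseline:
  V = 75
  G = 132
  R = 206 + 5·75 + 132 = 713
  A = 164 − 75 + 4·132 + 3·713 = 2756
  H = 0 − 2·2756 = -5512
Policy A (G + 28, V := 143):
  V = 143
  G = 132 + 28 = 160
  R = 206 + 5·143 + 160 = 1081
  A = 164 − 143 + 4·160 + 3·1081 = 3904
  H = 0 − 2·3904 = -7808
Change in H: -7808 − (-5512) = -2296

-2296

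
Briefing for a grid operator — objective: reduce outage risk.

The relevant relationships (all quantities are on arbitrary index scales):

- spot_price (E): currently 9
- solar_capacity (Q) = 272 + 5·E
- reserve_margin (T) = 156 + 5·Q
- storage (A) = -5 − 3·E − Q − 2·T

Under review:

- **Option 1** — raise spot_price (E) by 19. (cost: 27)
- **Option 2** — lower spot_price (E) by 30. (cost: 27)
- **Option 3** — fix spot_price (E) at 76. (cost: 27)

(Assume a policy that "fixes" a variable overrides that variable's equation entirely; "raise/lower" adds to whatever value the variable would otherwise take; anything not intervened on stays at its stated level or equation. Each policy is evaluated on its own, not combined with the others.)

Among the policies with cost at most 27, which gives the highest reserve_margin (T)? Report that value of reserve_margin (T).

3416

Option 1 (E + 19):
  E = 9 + 19 = 28
  Q = 272 + 5·28 = 412
  T = 156 + 5·412 = 2216
Option 2 (E − 30):
  E = 9 − 30 = -21
  Q = 272 + 5·(-21) = 167
  T = 156 + 5·167 = 991
Option 3 (E := 76):
  E = 76
  Q = 272 + 5·76 = 652
  T = 156 + 5·652 = 3416
Comparing — Option 1: T=2216, Option 2: T=991, Option 3: T=3416. Highest is 3416 (Option 3).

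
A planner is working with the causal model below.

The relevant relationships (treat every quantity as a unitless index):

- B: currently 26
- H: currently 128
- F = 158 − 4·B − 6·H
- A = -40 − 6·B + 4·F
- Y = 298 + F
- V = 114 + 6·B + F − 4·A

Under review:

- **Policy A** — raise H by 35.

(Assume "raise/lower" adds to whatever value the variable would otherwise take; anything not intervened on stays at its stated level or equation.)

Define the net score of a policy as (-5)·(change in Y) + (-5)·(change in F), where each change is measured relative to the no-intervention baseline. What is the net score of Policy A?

2100

Baseline:
  B = 26
  H = 128
  F = 158 − 4·26 − 6·128 = -714
  Y = 298 + (-714) = -416
Policy A (H + 35):
  B = 26
  H = 128 + 35 = 163
  F = 158 − 4·26 − 6·163 = -924
  Y = 298 + (-924) = -626
ΔY = -626 − (-416) = -210; ΔF = -924 − (-714) = -210
Score = (-5)·(-210) + (-5)·(-210) = 2100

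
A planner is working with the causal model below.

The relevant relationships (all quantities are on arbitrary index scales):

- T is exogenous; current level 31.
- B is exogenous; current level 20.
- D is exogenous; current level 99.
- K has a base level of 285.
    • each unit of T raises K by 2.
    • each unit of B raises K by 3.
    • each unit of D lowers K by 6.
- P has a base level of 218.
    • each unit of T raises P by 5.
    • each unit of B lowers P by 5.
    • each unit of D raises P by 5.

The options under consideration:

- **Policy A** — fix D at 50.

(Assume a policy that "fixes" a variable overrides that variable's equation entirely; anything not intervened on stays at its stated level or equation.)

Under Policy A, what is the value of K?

Policy A (D := 50):
  T = 31
  B = 20
  D = 50
  K = 285 + 2·31 + 3·20 − 6·50 = 107

107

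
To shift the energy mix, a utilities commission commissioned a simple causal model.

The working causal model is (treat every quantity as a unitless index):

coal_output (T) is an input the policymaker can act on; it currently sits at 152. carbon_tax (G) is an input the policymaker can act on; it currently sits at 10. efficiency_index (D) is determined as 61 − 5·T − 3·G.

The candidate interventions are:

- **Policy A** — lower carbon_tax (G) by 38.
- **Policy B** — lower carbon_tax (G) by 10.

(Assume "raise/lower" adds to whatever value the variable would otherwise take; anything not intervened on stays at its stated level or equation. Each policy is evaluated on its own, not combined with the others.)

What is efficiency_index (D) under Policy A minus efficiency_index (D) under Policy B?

Policy A (G − 38):
  T = 152
  G = 10 − 38 = -28
  D = 61 − 5·152 − 3·(-28) = -615
Policy B (G − 10):
  T = 152
  G = 10 − 10 = 0
  D = 61 − 5·152 − 3·0 = -699
D: -615 − (-699) = 84

84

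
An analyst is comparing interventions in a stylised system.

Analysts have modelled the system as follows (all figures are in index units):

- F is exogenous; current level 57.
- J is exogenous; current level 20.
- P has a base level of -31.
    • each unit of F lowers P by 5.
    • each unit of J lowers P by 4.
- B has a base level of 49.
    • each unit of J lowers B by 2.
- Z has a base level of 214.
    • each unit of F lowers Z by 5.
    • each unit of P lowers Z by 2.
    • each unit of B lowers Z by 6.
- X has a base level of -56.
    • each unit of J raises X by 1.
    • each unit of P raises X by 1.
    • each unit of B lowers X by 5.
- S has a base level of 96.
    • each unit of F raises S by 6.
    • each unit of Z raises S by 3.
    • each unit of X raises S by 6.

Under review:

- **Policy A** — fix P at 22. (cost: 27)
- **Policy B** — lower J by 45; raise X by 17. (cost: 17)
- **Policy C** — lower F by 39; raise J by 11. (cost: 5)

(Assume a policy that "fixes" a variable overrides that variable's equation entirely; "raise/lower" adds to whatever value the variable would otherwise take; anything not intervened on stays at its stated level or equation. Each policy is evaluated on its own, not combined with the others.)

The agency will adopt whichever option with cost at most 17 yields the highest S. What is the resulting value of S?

1050

Policy B (J − 45, X + 17):
  F = 57
  J = 20 − 45 = -25
  P = -31 − 5·57 − 4·(-25) = -216
  B = 49 − 2·(-25) = 99
  Z = 214 − 5·57 − 2·(-216) − 6·99 = -233
  X = -56 + (-25) + (-216) − 5·99 (+17 from intervention) = -775
  S = 96 + 6·57 + 3·(-233) + 6·(-775) = -4911
Policy C (F − 39, J + 11):
  F = 57 − 39 = 18
  J = 20 + 11 = 31
  P = -31 − 5·18 − 4·31 = -245
  B = 49 − 2·31 = -13
  Z = 214 − 5·18 − 2·(-245) − 6·(-13) = 692
  X = -56 + 31 + (-245) − 5·(-13) = -205
  S = 96 + 6·18 + 3·692 + 6·(-205) = 1050
Comparing — Policy B: S=-4911, Policy C: S=1050. Highest is 1050 (Policy C).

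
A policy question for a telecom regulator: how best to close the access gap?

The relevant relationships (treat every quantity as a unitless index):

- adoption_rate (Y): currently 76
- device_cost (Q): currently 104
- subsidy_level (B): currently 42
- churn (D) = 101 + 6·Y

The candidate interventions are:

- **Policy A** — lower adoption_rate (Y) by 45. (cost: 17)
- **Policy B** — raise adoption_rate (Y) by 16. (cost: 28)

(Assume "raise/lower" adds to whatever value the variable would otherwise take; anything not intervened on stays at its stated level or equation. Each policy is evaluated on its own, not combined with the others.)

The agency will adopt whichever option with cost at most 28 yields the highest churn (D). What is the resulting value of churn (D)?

Policy A (Y − 45):
  Y = 76 − 45 = 31
  D = 101 + 6·31 = 287
Policy B (Y + 16):
  Y = 76 + 16 = 92
  D = 101 + 6·92 = 653
Comparing — Policy A: D=287, Policy B: D=653. Highest is 653 (Policy B).

653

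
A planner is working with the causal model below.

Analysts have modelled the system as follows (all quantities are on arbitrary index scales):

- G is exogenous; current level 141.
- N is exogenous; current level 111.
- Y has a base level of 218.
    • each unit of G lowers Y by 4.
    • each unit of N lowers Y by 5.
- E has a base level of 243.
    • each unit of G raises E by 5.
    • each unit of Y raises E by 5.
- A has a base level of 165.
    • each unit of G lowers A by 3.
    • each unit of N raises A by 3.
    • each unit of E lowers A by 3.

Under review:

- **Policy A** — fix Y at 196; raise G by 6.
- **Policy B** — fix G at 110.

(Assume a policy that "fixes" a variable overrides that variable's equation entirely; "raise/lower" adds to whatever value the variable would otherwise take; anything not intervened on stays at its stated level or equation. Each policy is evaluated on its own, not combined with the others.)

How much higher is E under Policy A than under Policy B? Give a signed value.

Policy A (Y := 196, G + 6):
  G = 141 + 6 = 147
  N = 111
  Y = 196
  E = 243 + 5·147 + 5·196 = 1958
Policy B (G := 110):
  G = 110
  N = 111
  Y = 218 − 4·110 − 5·111 = -777
  E = 243 + 5·110 + 5·(-777) = -3092
E: 1958 − (-3092) = 5050

5050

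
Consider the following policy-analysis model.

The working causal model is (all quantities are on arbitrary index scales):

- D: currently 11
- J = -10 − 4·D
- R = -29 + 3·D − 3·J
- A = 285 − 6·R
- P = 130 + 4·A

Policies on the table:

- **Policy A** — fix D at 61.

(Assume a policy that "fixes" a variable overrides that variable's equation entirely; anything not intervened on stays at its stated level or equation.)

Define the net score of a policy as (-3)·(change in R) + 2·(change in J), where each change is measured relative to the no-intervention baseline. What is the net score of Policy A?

-2650

Baseline:
  D = 11
  J = -10 − 4·11 = -54
  R = -29 + 3·11 − 3·(-54) = 166
Policy A (D := 61):
  D = 61
  J = -10 − 4·61 = -254
  R = -29 + 3·61 − 3·(-254) = 916
ΔR = 916 − 166 = 750; ΔJ = -254 − (-54) = -200
Score = (-3)·750 + 2·(-200) = -2650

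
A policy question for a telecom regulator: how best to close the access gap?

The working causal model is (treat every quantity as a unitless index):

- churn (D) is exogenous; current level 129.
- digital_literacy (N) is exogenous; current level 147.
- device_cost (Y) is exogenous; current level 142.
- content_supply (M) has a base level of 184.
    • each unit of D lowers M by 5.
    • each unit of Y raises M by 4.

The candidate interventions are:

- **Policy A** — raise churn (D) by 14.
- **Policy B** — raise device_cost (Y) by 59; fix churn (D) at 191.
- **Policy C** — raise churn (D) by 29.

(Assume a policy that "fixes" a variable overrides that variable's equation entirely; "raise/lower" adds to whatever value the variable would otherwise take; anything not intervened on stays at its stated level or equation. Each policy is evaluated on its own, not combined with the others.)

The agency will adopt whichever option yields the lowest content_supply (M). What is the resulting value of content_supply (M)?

Policy A (D + 14):
  D = 129 + 14 = 143
  Y = 142
  M = 184 − 5·143 + 4·142 = 37
Policy B (Y + 59, D := 191):
  D = 191
  Y = 142 + 59 = 201
  M = 184 − 5·191 + 4·201 = 33
Policy C (D + 29):
  D = 129 + 29 = 158
  Y = 142
  M = 184 − 5·158 + 4·142 = -38
Comparing — Policy A: M=37, Policy B: M=33, Policy C: M=-38. Lowest is -38 (Policy C).

-38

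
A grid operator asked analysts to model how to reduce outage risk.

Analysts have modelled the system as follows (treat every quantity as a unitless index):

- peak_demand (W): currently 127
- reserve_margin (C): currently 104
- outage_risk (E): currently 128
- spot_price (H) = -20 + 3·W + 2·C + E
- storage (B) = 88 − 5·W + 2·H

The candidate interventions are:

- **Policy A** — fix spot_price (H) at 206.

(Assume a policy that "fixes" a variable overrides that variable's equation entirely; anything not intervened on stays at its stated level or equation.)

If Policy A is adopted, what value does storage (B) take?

-135

Policy A (H := 206):
  W = 127
  C = 104
  E = 128
  H = 206
  B = 88 − 5·127 + 2·206 = -135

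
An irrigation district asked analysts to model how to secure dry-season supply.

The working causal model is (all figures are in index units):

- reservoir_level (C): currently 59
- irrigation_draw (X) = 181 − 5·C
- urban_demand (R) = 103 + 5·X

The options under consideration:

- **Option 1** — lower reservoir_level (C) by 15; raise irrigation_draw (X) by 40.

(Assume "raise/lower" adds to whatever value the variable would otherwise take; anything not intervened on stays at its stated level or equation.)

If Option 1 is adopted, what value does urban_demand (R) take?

108

Option 1 (C − 15, X + 40):
  C = 59 − 15 = 44
  X = 181 − 5·44 (+40 from intervention) = 1
  R = 103 + 5·1 = 108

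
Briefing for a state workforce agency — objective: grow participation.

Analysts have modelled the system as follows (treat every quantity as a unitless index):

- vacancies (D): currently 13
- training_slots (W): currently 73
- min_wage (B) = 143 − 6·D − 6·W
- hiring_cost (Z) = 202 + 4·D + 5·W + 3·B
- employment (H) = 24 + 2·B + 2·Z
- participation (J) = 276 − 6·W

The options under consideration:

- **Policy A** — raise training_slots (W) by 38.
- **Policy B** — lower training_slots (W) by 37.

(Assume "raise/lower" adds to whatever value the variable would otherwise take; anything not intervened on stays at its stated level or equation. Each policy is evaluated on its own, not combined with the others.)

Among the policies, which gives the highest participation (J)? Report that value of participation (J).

Policy A (W + 38):
  W = 73 + 38 = 111
  J = 276 − 6·111 = -390
Policy B (W − 37):
  W = 73 − 37 = 36
  J = 276 − 6·36 = 60
Comparing — Policy A: J=-390, Policy B: J=60. Highest is 60 (Policy B).

60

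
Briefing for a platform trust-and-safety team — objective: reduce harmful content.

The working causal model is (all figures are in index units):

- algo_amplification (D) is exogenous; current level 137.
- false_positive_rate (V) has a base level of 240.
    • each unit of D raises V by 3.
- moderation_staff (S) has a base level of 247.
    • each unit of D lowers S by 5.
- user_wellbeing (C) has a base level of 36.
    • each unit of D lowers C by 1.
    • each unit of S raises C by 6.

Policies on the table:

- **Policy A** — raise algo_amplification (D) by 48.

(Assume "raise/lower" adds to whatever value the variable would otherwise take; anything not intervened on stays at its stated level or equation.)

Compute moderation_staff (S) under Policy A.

-678

Policy A (D + 48):
  D = 137 + 48 = 185
  S = 247 − 5·185 = -678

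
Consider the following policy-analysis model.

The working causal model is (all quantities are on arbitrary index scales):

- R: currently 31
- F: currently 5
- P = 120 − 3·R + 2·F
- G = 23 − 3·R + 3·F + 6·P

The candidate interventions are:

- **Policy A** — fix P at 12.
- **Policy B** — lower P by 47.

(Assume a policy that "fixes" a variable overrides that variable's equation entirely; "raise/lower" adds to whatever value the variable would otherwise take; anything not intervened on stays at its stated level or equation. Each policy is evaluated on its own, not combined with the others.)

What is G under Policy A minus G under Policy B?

132

Policy A (P := 12):
  R = 31
  F = 5
  P = 12
  G = 23 − 3·31 + 3·5 + 6·12 = 17
Policy B (P − 47):
  R = 31
  F = 5
  P = 120 − 3·31 + 2·5 (−47 from intervention) = -10
  G = 23 − 3·31 + 3·5 + 6·(-10) = -115
G: 17 − (-115) = 132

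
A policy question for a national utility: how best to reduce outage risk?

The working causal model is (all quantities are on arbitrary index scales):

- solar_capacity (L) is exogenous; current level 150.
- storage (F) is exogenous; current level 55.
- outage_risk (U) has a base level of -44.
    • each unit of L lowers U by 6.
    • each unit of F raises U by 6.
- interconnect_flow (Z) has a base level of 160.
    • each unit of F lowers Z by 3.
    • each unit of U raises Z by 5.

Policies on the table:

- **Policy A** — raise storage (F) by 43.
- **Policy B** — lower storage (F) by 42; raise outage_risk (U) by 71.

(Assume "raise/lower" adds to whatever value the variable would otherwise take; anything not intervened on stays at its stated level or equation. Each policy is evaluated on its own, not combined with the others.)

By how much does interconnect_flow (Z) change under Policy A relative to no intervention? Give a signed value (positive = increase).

Baseline:
  L = 150
  F = 55
  U = -44 − 6·150 + 6·55 = -614
  Z = 160 − 3·55 + 5·(-614) = -3075
Policy A (F + 43):
  L = 150
  F = 55 + 43 = 98
  U = -44 − 6·150 + 6·98 = -356
  Z = 160 − 3·98 + 5·(-356) = -1914
Change in Z: -1914 − (-3075) = 1161

1161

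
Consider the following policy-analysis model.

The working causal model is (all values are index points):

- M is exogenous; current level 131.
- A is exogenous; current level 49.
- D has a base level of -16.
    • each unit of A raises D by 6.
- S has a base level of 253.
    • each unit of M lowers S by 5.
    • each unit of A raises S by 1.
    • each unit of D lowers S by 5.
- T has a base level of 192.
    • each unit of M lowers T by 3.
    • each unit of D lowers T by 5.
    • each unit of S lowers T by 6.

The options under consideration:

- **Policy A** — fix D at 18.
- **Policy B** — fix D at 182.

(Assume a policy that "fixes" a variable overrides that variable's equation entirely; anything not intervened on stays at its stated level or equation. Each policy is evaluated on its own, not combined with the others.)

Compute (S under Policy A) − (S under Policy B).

820

Policy A (D := 18):
  M = 131
  A = 49
  D = 18
  S = 253 − 5·131 + 49 − 5·18 = -443
Policy B (D := 182):
  M = 131
  A = 49
  D = 182
  S = 253 − 5·131 + 49 − 5·182 = -1263
S: -443 − (-1263) = 820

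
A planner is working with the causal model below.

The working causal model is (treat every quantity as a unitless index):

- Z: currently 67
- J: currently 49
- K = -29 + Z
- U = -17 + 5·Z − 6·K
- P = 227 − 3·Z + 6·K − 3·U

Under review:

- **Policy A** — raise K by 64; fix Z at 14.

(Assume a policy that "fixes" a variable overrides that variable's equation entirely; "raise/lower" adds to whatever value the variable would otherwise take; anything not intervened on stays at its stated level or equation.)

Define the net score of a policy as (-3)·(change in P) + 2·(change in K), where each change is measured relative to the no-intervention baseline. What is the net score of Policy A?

Baseline:
  Z = 67
  K = -29 + 67 = 38
  U = -17 + 5·67 − 6·38 = 90
  P = 227 − 3·67 + 6·38 − 3·90 = -16
Policy A (K + 64, Z := 14):
  Z = 14
  K = -29 + 14 (+64 from intervention) = 49
  U = -17 + 5·14 − 6·49 = -241
  P = 227 − 3·14 + 6·49 − 3·(-241) = 1202
ΔP = 1202 − (-16) = 1218; ΔK = 49 − 38 = 11
Score = (-3)·1218 + 2·11 = -3632

-3632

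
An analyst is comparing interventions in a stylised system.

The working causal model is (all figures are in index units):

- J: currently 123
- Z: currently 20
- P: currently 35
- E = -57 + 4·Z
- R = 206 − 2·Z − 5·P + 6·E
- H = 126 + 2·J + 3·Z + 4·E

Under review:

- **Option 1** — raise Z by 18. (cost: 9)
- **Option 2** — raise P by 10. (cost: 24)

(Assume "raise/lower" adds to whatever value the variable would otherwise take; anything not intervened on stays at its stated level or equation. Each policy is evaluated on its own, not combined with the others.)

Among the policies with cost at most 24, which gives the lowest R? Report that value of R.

Option 1 (Z + 18):
  Z = 20 + 18 = 38
  P = 35
  E = -57 + 4·38 = 95
  R = 206 − 2·38 − 5·35 + 6·95 = 525
Option 2 (P + 10):
  Z = 20
  P = 35 + 10 = 45
  E = -57 + 4·20 = 23
  R = 206 − 2·20 − 5·45 + 6·23 = 79
Comparing — Option 1: R=525, Option 2: R=79. Lowest is 79 (Option 2).

79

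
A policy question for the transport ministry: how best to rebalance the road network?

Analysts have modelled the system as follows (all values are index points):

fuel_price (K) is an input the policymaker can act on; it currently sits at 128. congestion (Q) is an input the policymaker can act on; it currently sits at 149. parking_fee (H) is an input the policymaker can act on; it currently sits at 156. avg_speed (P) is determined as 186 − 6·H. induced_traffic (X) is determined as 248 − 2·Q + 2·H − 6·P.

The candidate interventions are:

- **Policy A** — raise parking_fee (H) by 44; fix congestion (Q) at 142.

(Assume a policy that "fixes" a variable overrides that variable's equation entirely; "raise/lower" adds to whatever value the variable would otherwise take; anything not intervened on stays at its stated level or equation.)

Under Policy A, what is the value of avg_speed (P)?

Policy A (H + 44, Q := 142):
  H = 156 + 44 = 200
  P = 186 − 6·200 = -1014

-1014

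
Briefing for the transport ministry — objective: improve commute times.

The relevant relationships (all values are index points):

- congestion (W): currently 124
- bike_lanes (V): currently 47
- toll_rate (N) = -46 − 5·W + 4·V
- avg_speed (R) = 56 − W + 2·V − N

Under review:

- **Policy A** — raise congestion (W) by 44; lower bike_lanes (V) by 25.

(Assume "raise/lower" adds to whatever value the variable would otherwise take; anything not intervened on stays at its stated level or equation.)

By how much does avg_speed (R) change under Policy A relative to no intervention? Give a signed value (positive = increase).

226

Baseline:
  W = 124
  V = 47
  N = -46 − 5·124 + 4·47 = -478
  R = 56 − 124 + 2·47 − (-478) = 504
Policy A (W + 44, V − 25):
  W = 124 + 44 = 168
  V = 47 − 25 = 22
  N = -46 − 5·168 + 4·22 = -798
  R = 56 − 168 + 2·22 − (-798) = 730
Change in R: 730 − 504 = 226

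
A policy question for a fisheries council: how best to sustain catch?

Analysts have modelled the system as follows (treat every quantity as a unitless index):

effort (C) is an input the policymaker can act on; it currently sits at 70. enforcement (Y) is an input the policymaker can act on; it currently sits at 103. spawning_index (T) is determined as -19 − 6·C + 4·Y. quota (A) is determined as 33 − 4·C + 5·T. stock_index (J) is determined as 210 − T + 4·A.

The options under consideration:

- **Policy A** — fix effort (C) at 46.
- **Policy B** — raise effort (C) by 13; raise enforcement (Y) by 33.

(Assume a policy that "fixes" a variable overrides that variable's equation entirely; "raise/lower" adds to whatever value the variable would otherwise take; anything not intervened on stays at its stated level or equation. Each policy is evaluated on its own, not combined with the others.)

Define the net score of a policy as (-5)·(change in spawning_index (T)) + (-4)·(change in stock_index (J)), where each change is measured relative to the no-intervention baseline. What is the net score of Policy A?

Baseline:
  C = 70
  Y = 103
  T = -19 − 6·70 + 4·103 = -27
  A = 33 − 4·70 + 5·(-27) = -382
  J = 210 − (-27) + 4·(-382) = -1291
Policy A (C := 46):
  C = 46
  Y = 103
  T = -19 − 6·46 + 4·103 = 117
  A = 33 − 4·46 + 5·117 = 434
  J = 210 − 117 + 4·434 = 1829
ΔT = 117 − (-27) = 144; ΔJ = 1829 − (-1291) = 3120
Score = (-5)·144 + (-4)·3120 = -13200

-13200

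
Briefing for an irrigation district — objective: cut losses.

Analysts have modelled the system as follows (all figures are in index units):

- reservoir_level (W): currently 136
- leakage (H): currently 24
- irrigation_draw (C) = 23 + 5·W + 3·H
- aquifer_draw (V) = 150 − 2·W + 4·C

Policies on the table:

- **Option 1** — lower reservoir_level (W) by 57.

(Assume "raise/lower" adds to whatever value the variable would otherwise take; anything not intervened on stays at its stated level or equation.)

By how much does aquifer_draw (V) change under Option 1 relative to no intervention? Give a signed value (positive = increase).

Baseline:
  W = 136
  H = 24
  C = 23 + 5·136 + 3·24 = 775
  V = 150 − 2·136 + 4·775 = 2978
Option 1 (W − 57):
  W = 136 − 57 = 79
  H = 24
  C = 23 + 5·79 + 3·24 = 490
  V = 150 − 2·79 + 4·490 = 1952
Change in V: 1952 − 2978 = -1026

-1026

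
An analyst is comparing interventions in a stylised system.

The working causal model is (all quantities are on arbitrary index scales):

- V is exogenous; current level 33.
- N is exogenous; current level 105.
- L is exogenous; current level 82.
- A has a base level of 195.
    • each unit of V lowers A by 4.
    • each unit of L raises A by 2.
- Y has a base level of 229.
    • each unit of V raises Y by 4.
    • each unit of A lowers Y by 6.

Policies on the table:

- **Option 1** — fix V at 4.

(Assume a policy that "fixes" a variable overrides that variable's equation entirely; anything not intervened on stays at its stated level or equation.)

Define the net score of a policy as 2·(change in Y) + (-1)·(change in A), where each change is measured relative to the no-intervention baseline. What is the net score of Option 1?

Baseline:
  V = 33
  L = 82
  A = 195 − 4·33 + 2·82 = 227
  Y = 229 + 4·33 − 6·227 = -1001
Option 1 (V := 4):
  V = 4
  L = 82
  A = 195 − 4·4 + 2·82 = 343
  Y = 229 + 4·4 − 6·343 = -1813
ΔY = -1813 − (-1001) = -812; ΔA = 343 − 227 = 116
Score = 2·(-812) + (-1)·116 = -1740

-1740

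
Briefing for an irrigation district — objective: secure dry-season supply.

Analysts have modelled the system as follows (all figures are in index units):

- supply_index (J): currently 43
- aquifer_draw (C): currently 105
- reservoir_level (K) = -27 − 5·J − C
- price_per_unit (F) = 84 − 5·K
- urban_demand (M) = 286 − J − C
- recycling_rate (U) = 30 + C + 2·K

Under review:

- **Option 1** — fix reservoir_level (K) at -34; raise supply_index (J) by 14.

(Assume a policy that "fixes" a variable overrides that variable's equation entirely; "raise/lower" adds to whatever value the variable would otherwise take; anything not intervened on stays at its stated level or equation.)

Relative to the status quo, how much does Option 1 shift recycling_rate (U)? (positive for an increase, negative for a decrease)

Baseline:
  J = 43
  C = 105
  K = -27 − 5·43 − 105 = -347
  U = 30 + 105 + 2·(-347) = -559
Option 1 (K := -34, J + 14):
  J = 43 + 14 = 57
  C = 105
  K = -34
  U = 30 + 105 + 2·(-34) = 67
Change in U: 67 − (-559) = 626

626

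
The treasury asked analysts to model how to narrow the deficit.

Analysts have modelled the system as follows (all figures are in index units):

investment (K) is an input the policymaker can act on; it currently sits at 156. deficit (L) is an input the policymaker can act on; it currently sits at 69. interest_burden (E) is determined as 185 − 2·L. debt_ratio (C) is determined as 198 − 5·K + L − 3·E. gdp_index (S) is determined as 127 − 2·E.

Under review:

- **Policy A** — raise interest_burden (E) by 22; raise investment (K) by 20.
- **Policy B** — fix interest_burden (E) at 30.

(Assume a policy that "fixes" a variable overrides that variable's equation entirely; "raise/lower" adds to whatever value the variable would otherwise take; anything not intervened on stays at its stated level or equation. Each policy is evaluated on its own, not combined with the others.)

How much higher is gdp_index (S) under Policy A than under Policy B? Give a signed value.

Policy A (E + 22, K + 20):
  L = 69
  E = 185 − 2·69 (+22 from intervention) = 69
  S = 127 − 2·69 = -11
Policy B (E := 30):
  L = 69
  E = 30
  S = 127 − 2·30 = 67
S: -11 − 67 = -78

-78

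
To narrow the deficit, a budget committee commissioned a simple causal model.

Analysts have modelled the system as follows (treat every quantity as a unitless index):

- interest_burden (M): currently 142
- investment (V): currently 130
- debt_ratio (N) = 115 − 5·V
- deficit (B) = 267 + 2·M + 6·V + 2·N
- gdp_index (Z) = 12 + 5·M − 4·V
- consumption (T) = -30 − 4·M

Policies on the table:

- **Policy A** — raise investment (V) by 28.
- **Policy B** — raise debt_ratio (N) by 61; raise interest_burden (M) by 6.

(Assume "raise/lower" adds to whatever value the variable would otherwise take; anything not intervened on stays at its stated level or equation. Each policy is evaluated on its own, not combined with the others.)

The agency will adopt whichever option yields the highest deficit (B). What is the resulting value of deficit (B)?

Policy A (V + 28):
  M = 142
  V = 130 + 28 = 158
  N = 115 − 5·158 = -675
  B = 267 + 2·142 + 6·158 + 2·(-675) = 149
Policy B (N + 61, M + 6):
  M = 142 + 6 = 148
  V = 130
  N = 115 − 5·130 (+61 from intervention) = -474
  B = 267 + 2·148 + 6·130 + 2·(-474) = 395
Comparing — Policy A: B=149, Policy B: B=395. Highest is 395 (Policy B).

395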